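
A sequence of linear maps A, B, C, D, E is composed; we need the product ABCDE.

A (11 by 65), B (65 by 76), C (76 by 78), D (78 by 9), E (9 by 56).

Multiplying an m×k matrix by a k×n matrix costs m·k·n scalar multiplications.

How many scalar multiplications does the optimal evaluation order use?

Adjacent pairs: AB = 11·65·76 = 54340; BC = 65·76·78 = 385320; CD = 76·78·9 = 53352; DE = 78·9·56 = 39312.
Length 3: A..C: k=1: 0+385320+11·65·78=441090; k=2: 54340+0+11·76·78=119548 → min 119548 | B..D: k=2: 0+53352+65·76·9=97812; k=3: 385320+0+65·78·9=430950 → min 97812 | C..E: k=3: 0+39312+76·78·56=371280; k=4: 53352+0+76·9·56=91656 → min 91656.
Length 4: A..D: k=1: 0+97812+11·65·9=104247; k=2: 54340+53352+11·76·9=115216; k=3: 119548+0+11·78·9=127270 → min 104247 | B..E: k=2: 0+91656+65·76·56=368296; k=3: 385320+39312+65·78·56=708552; k=4: 97812+0+65·9·56=130572 → min 130572.
Length 5: A..E: k=1: 0+130572+11·65·56=170612; k=2: 54340+91656+11·76·56=192812; k=3: 119548+39312+11·78·56=206908; k=4: 104247+0+11·9·56=109791 → min 109791.
Optimal order: ((A(B(CD)))E) with cost 109791.

109791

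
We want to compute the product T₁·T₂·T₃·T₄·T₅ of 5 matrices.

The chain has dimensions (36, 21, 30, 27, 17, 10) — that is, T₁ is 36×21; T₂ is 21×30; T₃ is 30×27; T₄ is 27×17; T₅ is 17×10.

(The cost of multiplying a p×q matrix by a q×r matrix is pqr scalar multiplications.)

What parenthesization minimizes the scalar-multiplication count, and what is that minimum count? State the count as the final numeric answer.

26550

Adjacent pairs: T₁T₂ = 36·21·30 = 22680; T₂T₃ = 21·30·27 = 17010; T₃T₄ = 30·27·17 = 13770; T₄T₅ = 27·17·10 = 4590.
Length 3: T₁..T₃: k=1: 0+17010+36·21·27=37422; k=2: 22680+0+36·30·27=51840 → min 37422 | T₂..T₄: k=2: 0+13770+21·30·17=24480; k=3: 17010+0+21·27·17=26649 → min 24480 | T₃..T₅: k=3: 0+4590+30·27·10=12690; k=4: 13770+0+30·17·10=18870 → min 12690.
Length 4: T₁..T₄: k=1: 0+24480+36·21·17=37332; k=2: 22680+13770+36·30·17=54810; k=3: 37422+0+36·27·17=53946 → min 37332 | T₂..T₅: k=2: 0+12690+21·30·10=18990; k=3: 17010+4590+21·27·10=27270; k=4: 24480+0+21·17·10=28050 → min 18990.
Length 5: T₁..T₅: k=1: 0+18990+36·21·10=26550; k=2: 22680+12690+36·30·10=46170; k=3: 37422+4590+36·27·10=51732; k=4: 37332+0+36·17·10=43452 → min 26550.
Optimal parenthesization: (T₁·(T₂·(T₃·(T₄·T₅)))) with cost 26550.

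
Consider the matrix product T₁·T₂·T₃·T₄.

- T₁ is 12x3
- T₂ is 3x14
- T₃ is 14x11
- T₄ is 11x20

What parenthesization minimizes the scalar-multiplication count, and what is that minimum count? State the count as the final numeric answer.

Adjacent pairs: T₁T₂ = 12·3·14 = 504; T₂T₃ = 3·14·11 = 462; T₃T₄ = 14·11·20 = 3080.
Length 3: T₁..T₃: k=1: 0+462+12·3·11=858; k=2: 504+0+12·14·11=2352 → min 858 | T₂..T₄: k=2: 0+3080+3·14·20=3920; k=3: 462+0+3·11·20=1122 → min 1122.
Length 4: T₁..T₄: k=1: 0+1122+12·3·20=1842; k=2: 504+3080+12·14·20=6944; k=3: 858+0+12·11·20=3498 → min 1842.
Optimal parenthesization: (T₁·((T₂·T₃)·T₄)) with cost 1842.

1842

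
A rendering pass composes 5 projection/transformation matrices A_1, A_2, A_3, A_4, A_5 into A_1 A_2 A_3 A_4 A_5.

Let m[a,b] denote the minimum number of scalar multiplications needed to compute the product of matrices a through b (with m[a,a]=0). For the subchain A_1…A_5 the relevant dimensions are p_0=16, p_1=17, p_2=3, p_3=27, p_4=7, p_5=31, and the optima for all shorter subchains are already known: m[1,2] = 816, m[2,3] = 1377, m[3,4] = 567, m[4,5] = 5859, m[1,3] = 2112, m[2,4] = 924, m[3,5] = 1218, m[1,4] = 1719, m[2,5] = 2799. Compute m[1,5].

3522

m[1,5] = min over k∈[1,4] of m[1,k]+m[k+1,5]+p_{0}·p_k·p_{5}.
k=1: 0 + 2799 + 16·17·31 = 11231; k=2: 816 + 1218 + 16·3·31 = 3522; k=3: 2112 + 5859 + 16·27·31 = 21363; k=4: 1719 + 0 + 16·7·31 = 5191.
Minimum: 3522 at k=2.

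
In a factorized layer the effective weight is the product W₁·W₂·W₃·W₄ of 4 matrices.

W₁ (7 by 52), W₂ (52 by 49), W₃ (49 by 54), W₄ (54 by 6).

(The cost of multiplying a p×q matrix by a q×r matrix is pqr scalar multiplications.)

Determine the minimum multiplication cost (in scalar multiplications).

33348

Adjacent pairs: W₁W₂ = 7·52·49 = 17836; W₂W₃ = 52·49·54 = 137592; W₃W₄ = 49·54·6 = 15876.
Length 3: W₁..W₃: k=1: 0+137592+7·52·54=157248; k=2: 17836+0+7·49·54=36358 → min 36358 | W₂..W₄: k=2: 0+15876+52·49·6=31164; k=3: 137592+0+52·54·6=154440 → min 31164.
Length 4: W₁..W₄: k=1: 0+31164+7·52·6=33348; k=2: 17836+15876+7·49·6=35770; k=3: 36358+0+7·54·6=38626 → min 33348.
Optimal order: (W₁·(W₂·(W₃·W₄))) with cost 33348.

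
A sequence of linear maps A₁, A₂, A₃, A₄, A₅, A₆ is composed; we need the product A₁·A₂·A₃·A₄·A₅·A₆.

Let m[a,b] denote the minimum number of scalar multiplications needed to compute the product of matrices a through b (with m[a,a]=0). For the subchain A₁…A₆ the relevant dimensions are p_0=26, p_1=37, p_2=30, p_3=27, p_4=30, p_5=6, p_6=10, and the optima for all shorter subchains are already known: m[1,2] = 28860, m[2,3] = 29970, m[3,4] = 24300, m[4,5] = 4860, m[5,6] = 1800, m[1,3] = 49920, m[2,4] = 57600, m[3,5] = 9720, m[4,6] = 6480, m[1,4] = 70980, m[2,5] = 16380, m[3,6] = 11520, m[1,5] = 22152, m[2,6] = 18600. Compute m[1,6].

23712

m[1,6] = min over k∈[1,5] of m[1,k]+m[k+1,6]+p_{0}·p_k·p_{6}.
k=1: 0 + 18600 + 26·37·10 = 28220; k=2: 28860 + 11520 + 26·30·10 = 48180; k=3: 49920 + 6480 + 26·27·10 = 63420; k=4: 70980 + 1800 + 26·30·10 = 80580; k=5: 22152 + 0 + 26·6·10 = 23712.
Minimum: 23712 at k=5.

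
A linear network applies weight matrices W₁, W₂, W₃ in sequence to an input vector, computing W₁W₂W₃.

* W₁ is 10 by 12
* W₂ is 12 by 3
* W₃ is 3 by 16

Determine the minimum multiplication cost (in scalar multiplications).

Order (W₁(W₂W₃)): (W₂W₃): 12×3 by 3×16 → 12×16, cost 12·3·16 = 576; (W₁(W₂W₃)): 10×12 by 12×16 → 10×16, cost 10·12·16 = 1920; cumulative 2496. Total 2496.
Order ((W₁W₂)W₃): (W₁W₂): 10×12 by 12×3 → 10×3, cost 10·12·3 = 360; ((W₁W₂)W₃): 10×3 by 3×16 → 10×16, cost 10·3·16 = 480; cumulative 840. Total 840.
Minimum: 840.

840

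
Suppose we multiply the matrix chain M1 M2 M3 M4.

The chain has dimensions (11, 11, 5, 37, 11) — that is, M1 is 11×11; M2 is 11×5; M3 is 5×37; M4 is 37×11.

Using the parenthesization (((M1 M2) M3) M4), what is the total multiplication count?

7117

(M1 M2): 11×11 by 11×5 → 11×5, cost 11·11·5 = 605
((M1 M2) M3): 11×5 by 5×37 → 11×37, cost 11·5·37 = 2035; cumulative 2640
(((M1 M2) M3) M4): 11×37 by 37×11 → 11×11, cost 11·37·11 = 4477; cumulative 7117
Total: 7117 scalar multiplications.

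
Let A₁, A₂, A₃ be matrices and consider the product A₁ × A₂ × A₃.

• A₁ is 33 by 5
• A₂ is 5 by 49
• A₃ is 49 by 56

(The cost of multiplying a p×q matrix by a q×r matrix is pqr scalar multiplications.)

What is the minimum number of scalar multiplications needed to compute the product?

22960

Order (A₁ × (A₂ × A₃)): (A₂ × A₃): 5×49 by 49×56 → 5×56, cost 5·49·56 = 13720; (A₁ × (A₂ × A₃)): 33×5 by 5×56 → 33×56, cost 33·5·56 = 9240; cumulative 22960. Total 22960.
Order ((A₁ × A₂) × A₃): (A₁ × A₂): 33×5 by 5×49 → 33×49, cost 33·5·49 = 8085; ((A₁ × A₂) × A₃): 33×49 by 49×56 → 33×56, cost 33·49·56 = 90552; cumulative 98637. Total 98637.
Minimum: 22960.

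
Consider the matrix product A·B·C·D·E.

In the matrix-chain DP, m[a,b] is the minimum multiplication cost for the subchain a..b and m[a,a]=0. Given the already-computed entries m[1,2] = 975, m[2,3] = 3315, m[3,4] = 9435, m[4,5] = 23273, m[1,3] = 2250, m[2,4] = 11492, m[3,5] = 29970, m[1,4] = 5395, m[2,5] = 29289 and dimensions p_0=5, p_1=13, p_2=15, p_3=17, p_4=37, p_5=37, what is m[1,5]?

m[1,5] = min over k∈[1,4] of m[1,k]+m[k+1,5]+p_{0}·p_k·p_{5}.
k=1: 0 + 29289 + 5·13·37 = 31694; k=2: 975 + 29970 + 5·15·37 = 33720; k=3: 2250 + 23273 + 5·17·37 = 28668; k=4: 5395 + 0 + 5·37·37 = 12240.
Minimum: 12240 at k=4.

12240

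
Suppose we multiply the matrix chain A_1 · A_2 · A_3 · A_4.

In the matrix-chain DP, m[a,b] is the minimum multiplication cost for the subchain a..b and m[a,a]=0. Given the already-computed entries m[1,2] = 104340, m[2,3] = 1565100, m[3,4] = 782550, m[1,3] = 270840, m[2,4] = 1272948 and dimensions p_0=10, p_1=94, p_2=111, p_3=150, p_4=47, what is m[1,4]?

341340

m[1,4] = min over k∈[1,3] of m[1,k]+m[k+1,4]+p_{0}·p_k·p_{4}.
k=1: 0 + 1272948 + 10·94·47 = 1317128; k=2: 104340 + 782550 + 10·111·47 = 939060; k=3: 270840 + 0 + 10·150·47 = 341340.
Minimum: 341340 at k=3.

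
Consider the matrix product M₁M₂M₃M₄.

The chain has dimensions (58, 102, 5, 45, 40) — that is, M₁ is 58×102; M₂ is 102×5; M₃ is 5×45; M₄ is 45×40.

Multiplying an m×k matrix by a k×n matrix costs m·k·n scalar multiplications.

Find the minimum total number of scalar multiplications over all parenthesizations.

Adjacent pairs: M₁M₂ = 58·102·5 = 29580; M₂M₃ = 102·5·45 = 22950; M₃M₄ = 5·45·40 = 9000.
Length 3: M₁..M₃: k=1: 0+22950+58·102·45=289170; k=2: 29580+0+58·5·45=42630 → min 42630 | M₂..M₄: k=2: 0+9000+102·5·40=29400; k=3: 22950+0+102·45·40=206550 → min 29400.
Length 4: M₁..M₄: k=1: 0+29400+58·102·40=266040; k=2: 29580+9000+58·5·40=50180; k=3: 42630+0+58·45·40=147030 → min 50180.
Optimal order: ((M₁M₂)(M₃M₄)) with cost 50180.

50180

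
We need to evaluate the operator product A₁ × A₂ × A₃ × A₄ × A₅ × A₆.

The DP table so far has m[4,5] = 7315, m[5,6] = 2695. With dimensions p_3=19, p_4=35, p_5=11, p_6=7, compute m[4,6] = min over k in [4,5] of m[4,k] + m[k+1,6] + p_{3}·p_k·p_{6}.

7350

m[4,6] = min over k∈[4,5] of m[4,k]+m[k+1,6]+p_{3}·p_k·p_{6}.
k=4: 0 + 2695 + 19·35·7 = 7350; k=5: 7315 + 0 + 19·11·7 = 8778.
Minimum: 7350 at k=4.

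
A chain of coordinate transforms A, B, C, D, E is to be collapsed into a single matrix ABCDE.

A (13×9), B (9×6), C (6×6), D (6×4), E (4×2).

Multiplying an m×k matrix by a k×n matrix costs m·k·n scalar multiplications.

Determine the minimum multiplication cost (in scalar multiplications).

Adjacent pairs: AB = 13·9·6 = 702; BC = 9·6·6 = 324; CD = 6·6·4 = 144; DE = 6·4·2 = 48.
Length 3: A..C: k=1: 0+324+13·9·6=1026; k=2: 702+0+13·6·6=1170 → min 1026 | B..D: k=2: 0+144+9·6·4=360; k=3: 324+0+9·6·4=540 → min 360 | C..E: k=3: 0+48+6·6·2=120; k=4: 144+0+6·4·2=192 → min 120.
Length 4: A..D: k=1: 0+360+13·9·4=828; k=2: 702+144+13·6·4=1158; k=3: 1026+0+13·6·4=1338 → min 828 | B..E: k=2: 0+120+9·6·2=228; k=3: 324+48+9·6·2=480; k=4: 360+0+9·4·2=432 → min 228.
Length 5: A..E: k=1: 0+228+13·9·2=462; k=2: 702+120+13·6·2=978; k=3: 1026+48+13·6·2=1230; k=4: 828+0+13·4·2=932 → min 462.
Optimal order: (A(B(C(DE)))) with cost 462.

462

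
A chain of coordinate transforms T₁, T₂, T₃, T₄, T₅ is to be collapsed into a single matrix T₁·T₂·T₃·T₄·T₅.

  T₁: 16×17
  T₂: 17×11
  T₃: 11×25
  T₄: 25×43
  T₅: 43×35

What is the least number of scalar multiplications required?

37532

Adjacent pairs: T₁T₂ = 16·17·11 = 2992; T₂T₃ = 17·11·25 = 4675; T₃T₄ = 11·25·43 = 11825; T₄T₅ = 25·43·35 = 37625.
Length 3: T₁..T₃: k=1: 0+4675+16·17·25=11475; k=2: 2992+0+16·11·25=7392 → min 7392 | T₂..T₄: k=2: 0+11825+17·11·43=19866; k=3: 4675+0+17·25·43=22950 → min 19866 | T₃..T₅: k=3: 0+37625+11·25·35=47250; k=4: 11825+0+11·43·35=28380 → min 28380.
Length 4: T₁..T₄: k=1: 0+19866+16·17·43=31562; k=2: 2992+11825+16·11·43=22385; k=3: 7392+0+16·25·43=24592 → min 22385 | T₂..T₅: k=2: 0+28380+17·11·35=34925; k=3: 4675+37625+17·25·35=57175; k=4: 19866+0+17·43·35=45451 → min 34925.
Length 5: T₁..T₅: k=1: 0+34925+16·17·35=44445; k=2: 2992+28380+16·11·35=37532; k=3: 7392+37625+16·25·35=59017; k=4: 22385+0+16·43·35=46465 → min 37532.
Optimal order: ((T₁·T₂)·((T₃·T₄)·T₅)) with cost 37532.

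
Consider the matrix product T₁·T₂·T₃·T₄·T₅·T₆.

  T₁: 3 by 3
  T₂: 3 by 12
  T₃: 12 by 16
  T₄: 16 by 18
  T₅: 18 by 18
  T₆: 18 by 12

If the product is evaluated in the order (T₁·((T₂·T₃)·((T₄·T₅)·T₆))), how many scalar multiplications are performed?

9900

(T₂·T₃): 3×12 by 12×16 → 3×16, cost 3·12·16 = 576
(T₄·T₅): 16×18 by 18×18 → 16×18, cost 16·18·18 = 5184
((T₄·T₅)·T₆): 16×18 by 18×12 → 16×12, cost 16·18·12 = 3456; cumulative 8640
((T₂·T₃)·((T₄·T₅)·T₆)): 3×16 by 16×12 → 3×12, cost 3·16·12 = 576; cumulative 9792
(T₁·((T₂·T₃)·((T₄·T₅)·T₆))): 3×3 by 3×12 → 3×12, cost 3·3·12 = 108; cumulative 9900
Total: 9900 scalar multiplications.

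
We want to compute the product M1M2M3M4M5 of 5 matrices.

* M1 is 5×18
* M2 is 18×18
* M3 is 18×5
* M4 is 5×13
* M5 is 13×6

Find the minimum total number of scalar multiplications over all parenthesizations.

2610

Adjacent pairs: M1M2 = 5·18·18 = 1620; M2M3 = 18·18·5 = 1620; M3M4 = 18·5·13 = 1170; M4M5 = 5·13·6 = 390.
Length 3: M1..M3: k=1: 0+1620+5·18·5=2070; k=2: 1620+0+5·18·5=2070 → min 2070 | M2..M4: k=2: 0+1170+18·18·13=5382; k=3: 1620+0+18·5·13=2790 → min 2790 | M3..M5: k=3: 0+390+18·5·6=930; k=4: 1170+0+18·13·6=2574 → min 930.
Length 4: M1..M4: k=1: 0+2790+5·18·13=3960; k=2: 1620+1170+5·18·13=3960; k=3: 2070+0+5·5·13=2395 → min 2395 | M2..M5: k=2: 0+930+18·18·6=2874; k=3: 1620+390+18·5·6=2550; k=4: 2790+0+18·13·6=4194 → min 2550.
Length 5: M1..M5: k=1: 0+2550+5·18·6=3090; k=2: 1620+930+5·18·6=3090; k=3: 2070+390+5·5·6=2610; k=4: 2395+0+5·13·6=2785 → min 2610.
Optimal order: ((M1(M2M3))(M4M5)) with cost 2610.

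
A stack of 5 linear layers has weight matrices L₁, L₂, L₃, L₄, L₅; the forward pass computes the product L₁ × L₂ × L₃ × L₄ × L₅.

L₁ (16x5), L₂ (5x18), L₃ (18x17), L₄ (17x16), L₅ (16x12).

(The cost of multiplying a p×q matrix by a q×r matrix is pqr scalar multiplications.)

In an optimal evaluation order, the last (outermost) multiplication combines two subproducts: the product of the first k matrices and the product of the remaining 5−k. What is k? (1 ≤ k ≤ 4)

1

Adjacent pairs: L₁L₂ = 16·5·18 = 1440; L₂L₃ = 5·18·17 = 1530; L₃L₄ = 18·17·16 = 4896; L₄L₅ = 17·16·12 = 3264.
Length 3: L₁..L₃: k=1: 0+1530+16·5·17=2890; k=2: 1440+0+16·18·17=6336 → min 2890 | L₂..L₄: k=2: 0+4896+5·18·16=6336; k=3: 1530+0+5·17·16=2890 → min 2890 | L₃..L₅: k=3: 0+3264+18·17·12=6936; k=4: 4896+0+18·16·12=8352 → min 6936.
Length 4: L₁..L₄: k=1: 0+2890+16·5·16=4170; k=2: 1440+4896+16·18·16=10944; k=3: 2890+0+16·17·16=7242 → min 4170 | L₂..L₅: k=2: 0+6936+5·18·12=8016; k=3: 1530+3264+5·17·12=5814; k=4: 2890+0+5·16·12=3850 → min 3850.
Top-level splits: k=1: (L₁..L₁)·(L₂..L₅) → 0+3850+16·5·12 = 4810; k=2: (L₁..L₂)·(L₃..L₅) → 1440+6936+16·18·12 = 11832; k=3: (L₁..L₃)·(L₄..L₅) → 2890+3264+16·17·12 = 9418; k=4: (L₁..L₄)·(L₅..L₅) → 4170+0+16·16·12 = 7242.
Best split is after L₁, i.e. k = 1.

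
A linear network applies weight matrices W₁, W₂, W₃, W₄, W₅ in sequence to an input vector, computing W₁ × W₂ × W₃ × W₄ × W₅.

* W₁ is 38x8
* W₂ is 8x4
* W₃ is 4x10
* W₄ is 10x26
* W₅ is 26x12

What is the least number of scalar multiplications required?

5328

Adjacent pairs: W₁W₂ = 38·8·4 = 1216; W₂W₃ = 8·4·10 = 320; W₃W₄ = 4·10·26 = 1040; W₄W₅ = 10·26·12 = 3120.
Length 3: W₁..W₃: k=1: 0+320+38·8·10=3360; k=2: 1216+0+38·4·10=2736 → min 2736 | W₂..W₄: k=2: 0+1040+8·4·26=1872; k=3: 320+0+8·10·26=2400 → min 1872 | W₃..W₅: k=3: 0+3120+4·10·12=3600; k=4: 1040+0+4·26·12=2288 → min 2288.
Length 4: W₁..W₄: k=1: 0+1872+38·8·26=9776; k=2: 1216+1040+38·4·26=6208; k=3: 2736+0+38·10·26=12616 → min 6208 | W₂..W₅: k=2: 0+2288+8·4·12=2672; k=3: 320+3120+8·10·12=4400; k=4: 1872+0+8·26·12=4368 → min 2672.
Length 5: W₁..W₅: k=1: 0+2672+38·8·12=6320; k=2: 1216+2288+38·4·12=5328; k=3: 2736+3120+38·10·12=10416; k=4: 6208+0+38·26·12=18064 → min 5328.
Optimal order: ((W₁ × W₂) × ((W₃ × W₄) × W₅)) with cost 5328.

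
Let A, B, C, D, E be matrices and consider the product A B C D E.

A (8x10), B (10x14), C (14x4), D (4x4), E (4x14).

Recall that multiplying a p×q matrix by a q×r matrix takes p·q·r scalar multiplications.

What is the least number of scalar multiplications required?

1456

Adjacent pairs: AB = 8·10·14 = 1120; BC = 10·14·4 = 560; CD = 14·4·4 = 224; DE = 4·4·14 = 224.
Length 3: A..C: k=1: 0+560+8·10·4=880; k=2: 1120+0+8·14·4=1568 → min 880 | B..D: k=2: 0+224+10·14·4=784; k=3: 560+0+10·4·4=720 → min 720 | C..E: k=3: 0+224+14·4·14=1008; k=4: 224+0+14·4·14=1008 → min 1008.
Length 4: A..D: k=1: 0+720+8·10·4=1040; k=2: 1120+224+8·14·4=1792; k=3: 880+0+8·4·4=1008 → min 1008 | B..E: k=2: 0+1008+10·14·14=2968; k=3: 560+224+10·4·14=1344; k=4: 720+0+10·4·14=1280 → min 1280.
Length 5: A..E: k=1: 0+1280+8·10·14=2400; k=2: 1120+1008+8·14·14=3696; k=3: 880+224+8·4·14=1552; k=4: 1008+0+8·4·14=1456 → min 1456.
Optimal order: (((A (B C)) D) E) with cost 1456.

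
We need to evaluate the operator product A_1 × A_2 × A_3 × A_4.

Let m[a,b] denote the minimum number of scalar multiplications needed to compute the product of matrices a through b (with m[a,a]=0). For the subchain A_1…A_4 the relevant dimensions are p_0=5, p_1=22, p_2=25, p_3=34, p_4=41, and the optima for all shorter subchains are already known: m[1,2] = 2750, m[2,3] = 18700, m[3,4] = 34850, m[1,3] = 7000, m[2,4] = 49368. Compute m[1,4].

13970

m[1,4] = min over k∈[1,3] of m[1,k]+m[k+1,4]+p_{0}·p_k·p_{4}.
k=1: 0 + 49368 + 5·22·41 = 53878; k=2: 2750 + 34850 + 5·25·41 = 42725; k=3: 7000 + 0 + 5·34·41 = 13970.
Minimum: 13970 at k=3.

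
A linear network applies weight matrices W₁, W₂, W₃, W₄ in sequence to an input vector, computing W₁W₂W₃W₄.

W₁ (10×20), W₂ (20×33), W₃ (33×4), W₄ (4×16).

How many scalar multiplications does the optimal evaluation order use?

4080

Adjacent pairs: W₁W₂ = 10·20·33 = 6600; W₂W₃ = 20·33·4 = 2640; W₃W₄ = 33·4·16 = 2112.
Length 3: W₁..W₃: k=1: 0+2640+10·20·4=3440; k=2: 6600+0+10·33·4=7920 → min 3440 | W₂..W₄: k=2: 0+2112+20·33·16=12672; k=3: 2640+0+20·4·16=3920 → min 3920.
Length 4: W₁..W₄: k=1: 0+3920+10·20·16=7120; k=2: 6600+2112+10·33·16=13992; k=3: 3440+0+10·4·16=4080 → min 4080.
Optimal order: ((W₁(W₂W₃))W₄) with cost 4080.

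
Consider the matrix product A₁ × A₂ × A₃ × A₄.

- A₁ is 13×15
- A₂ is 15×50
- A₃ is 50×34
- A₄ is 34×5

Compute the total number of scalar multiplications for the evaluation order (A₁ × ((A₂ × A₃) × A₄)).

(A₂ × A₃): 15×50 by 50×34 → 15×34, cost 15·50·34 = 25500
((A₂ × A₃) × A₄): 15×34 by 34×5 → 15×5, cost 15·34·5 = 2550; cumulative 28050
(A₁ × ((A₂ × A₃) × A₄)): 13×15 by 15×5 → 13×5, cost 13·15·5 = 975; cumulative 29025
Total: 29025 scalar multiplications.

29025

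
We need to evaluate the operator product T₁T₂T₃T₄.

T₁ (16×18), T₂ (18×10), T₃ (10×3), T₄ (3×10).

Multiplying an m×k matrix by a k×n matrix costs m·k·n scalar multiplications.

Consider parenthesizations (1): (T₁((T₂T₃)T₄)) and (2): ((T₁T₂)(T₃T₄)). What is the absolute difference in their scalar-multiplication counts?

820

Order (1) = (T₁((T₂T₃)T₄)): (T₂T₃): 18×10 by 10×3 → 18×3, cost 18·10·3 = 540; ((T₂T₃)T₄): 18×3 by 3×10 → 18×10, cost 18·3·10 = 540; cumulative 1080; (T₁((T₂T₃)T₄)): 16×18 by 18×10 → 16×10, cost 16·18·10 = 2880; cumulative 3960. Total 3960.
Order (2) = ((T₁T₂)(T₃T₄)): (T₁T₂): 16×18 by 18×10 → 16×10, cost 16·18·10 = 2880; (T₃T₄): 10×3 by 3×10 → 10×10, cost 10·3·10 = 300; ((T₁T₂)(T₃T₄)): 16×10 by 10×10 → 16×10, cost 16·10·10 = 1600; cumulative 4780. Total 4780.
Difference: |3960 − 4780| = 820.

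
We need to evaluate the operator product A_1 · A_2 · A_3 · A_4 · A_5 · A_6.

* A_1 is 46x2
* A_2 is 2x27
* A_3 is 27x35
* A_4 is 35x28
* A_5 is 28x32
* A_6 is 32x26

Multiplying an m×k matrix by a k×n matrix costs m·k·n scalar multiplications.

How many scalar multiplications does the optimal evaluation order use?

Adjacent pairs: A_1A_2 = 46·2·27 = 2484; A_2A_3 = 2·27·35 = 1890; A_3A_4 = 27·35·28 = 26460; A_4A_5 = 35·28·32 = 31360; A_5A_6 = 28·32·26 = 23296.
Length 3: A_1..A_3: k=1: 0+1890+46·2·35=5110; k=2: 2484+0+46·27·35=45954 → min 5110 | A_2..A_4: k=2: 0+26460+2·27·28=27972; k=3: 1890+0+2·35·28=3850 → min 3850 | A_3..A_5: k=3: 0+31360+27·35·32=61600; k=4: 26460+0+27·28·32=50652 → min 50652 | A_4..A_6: k=4: 0+23296+35·28·26=48776; k=5: 31360+0+35·32·26=60480 → min 48776.
Length 4: A_1..A_4: k=1: 0+3850+46·2·28=6426; k=2: 2484+26460+46·27·28=63720; k=3: 5110+0+46·35·28=50190 → min 6426 | A_2..A_5: k=2: 0+50652+2·27·32=52380; k=3: 1890+31360+2·35·32=35490; k=4: 3850+0+2·28·32=5642 → min 5642 | A_3..A_6: k=3: 0+48776+27·35·26=73346; k=4: 26460+23296+27·28·26=69412; k=5: 50652+0+27·32·26=73116 → min 69412.
Length 5: A_1..A_5: k=1: 0+5642+46·2·32=8586; k=2: 2484+50652+46·27·32=92880; k=3: 5110+31360+46·35·32=87990; k=4: 6426+0+46·28·32=47642 → min 8586 | A_2..A_6: k=2: 0+69412+2·27·26=70816; k=3: 1890+48776+2·35·26=52486; k=4: 3850+23296+2·28·26=28602; k=5: 5642+0+2·32·26=7306 → min 7306.
Length 6: A_1..A_6: k=1: 0+7306+46·2·26=9698; k=2: 2484+69412+46·27·26=104188; k=3: 5110+48776+46·35·26=95746; k=4: 6426+23296+46·28·26=63210; k=5: 8586+0+46·32·26=46858 → min 9698.
Optimal order: (A_1 · ((((A_2 · A_3) · A_4) · A_5) · A_6)) with cost 9698.

9698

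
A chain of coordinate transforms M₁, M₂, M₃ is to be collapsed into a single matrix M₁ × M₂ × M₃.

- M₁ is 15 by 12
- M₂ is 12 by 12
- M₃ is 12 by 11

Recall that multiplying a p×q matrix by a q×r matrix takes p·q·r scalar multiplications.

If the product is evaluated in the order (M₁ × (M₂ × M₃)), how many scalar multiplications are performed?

(M₂ × M₃): 12×12 by 12×11 → 12×11, cost 12·12·11 = 1584
(M₁ × (M₂ × M₃)): 15×12 by 12×11 → 15×11, cost 15·12·11 = 1980; cumulative 3564
Total: 3564 scalar multiplications.

3564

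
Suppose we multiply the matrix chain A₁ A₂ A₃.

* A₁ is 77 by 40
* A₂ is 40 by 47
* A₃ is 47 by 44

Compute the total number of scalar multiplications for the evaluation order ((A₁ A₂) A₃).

(A₁ A₂): 77×40 by 40×47 → 77×47, cost 77·40·47 = 144760
((A₁ A₂) A₃): 77×47 by 47×44 → 77×44, cost 77·47·44 = 159236; cumulative 303996
Total: 303996 scalar multiplications.

303996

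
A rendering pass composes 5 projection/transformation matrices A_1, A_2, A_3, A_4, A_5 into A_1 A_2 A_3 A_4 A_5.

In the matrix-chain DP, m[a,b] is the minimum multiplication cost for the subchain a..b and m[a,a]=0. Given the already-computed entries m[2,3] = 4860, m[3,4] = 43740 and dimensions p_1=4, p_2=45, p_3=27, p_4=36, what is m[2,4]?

8748

m[2,4] = min over k∈[2,3] of m[2,k]+m[k+1,4]+p_{1}·p_k·p_{4}.
k=2: 0 + 43740 + 4·45·36 = 50220; k=3: 4860 + 0 + 4·27·36 = 8748.
Minimum: 8748 at k=3.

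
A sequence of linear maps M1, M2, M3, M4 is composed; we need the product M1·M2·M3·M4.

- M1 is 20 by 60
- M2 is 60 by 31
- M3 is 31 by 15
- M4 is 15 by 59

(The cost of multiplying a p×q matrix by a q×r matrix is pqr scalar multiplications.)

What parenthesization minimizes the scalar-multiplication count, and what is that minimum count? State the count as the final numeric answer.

Adjacent pairs: M1M2 = 20·60·31 = 37200; M2M3 = 60·31·15 = 27900; M3M4 = 31·15·59 = 27435.
Length 3: M1..M3: k=1: 0+27900+20·60·15=45900; k=2: 37200+0+20·31·15=46500 → min 45900 | M2..M4: k=2: 0+27435+60·31·59=137175; k=3: 27900+0+60·15·59=81000 → min 81000.
Length 4: M1..M4: k=1: 0+81000+20·60·59=151800; k=2: 37200+27435+20·31·59=101215; k=3: 45900+0+20·15·59=63600 → min 63600.
Optimal parenthesization: ((M1·(M2·M3))·M4) with cost 63600.

63600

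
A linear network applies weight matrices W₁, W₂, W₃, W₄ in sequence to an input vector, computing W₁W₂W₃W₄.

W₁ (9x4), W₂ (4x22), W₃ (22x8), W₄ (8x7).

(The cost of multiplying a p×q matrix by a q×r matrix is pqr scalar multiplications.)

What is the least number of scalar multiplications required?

Adjacent pairs: W₁W₂ = 9·4·22 = 792; W₂W₃ = 4·22·8 = 704; W₃W₄ = 22·8·7 = 1232.
Length 3: W₁..W₃: k=1: 0+704+9·4·8=992; k=2: 792+0+9·22·8=2376 → min 992 | W₂..W₄: k=2: 0+1232+4·22·7=1848; k=3: 704+0+4·8·7=928 → min 928.
Length 4: W₁..W₄: k=1: 0+928+9·4·7=1180; k=2: 792+1232+9·22·7=3410; k=3: 992+0+9·8·7=1496 → min 1180.
Optimal order: (W₁((W₂W₃)W₄)) with cost 1180.

1180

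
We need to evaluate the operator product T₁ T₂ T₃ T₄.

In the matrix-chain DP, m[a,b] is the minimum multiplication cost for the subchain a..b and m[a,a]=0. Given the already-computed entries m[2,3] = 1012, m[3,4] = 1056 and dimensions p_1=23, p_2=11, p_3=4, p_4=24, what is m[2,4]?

m[2,4] = min over k∈[2,3] of m[2,k]+m[k+1,4]+p_{1}·p_k·p_{4}.
k=2: 0 + 1056 + 23·11·24 = 7128; k=3: 1012 + 0 + 23·4·24 = 3220.
Minimum: 3220 at k=3.

3220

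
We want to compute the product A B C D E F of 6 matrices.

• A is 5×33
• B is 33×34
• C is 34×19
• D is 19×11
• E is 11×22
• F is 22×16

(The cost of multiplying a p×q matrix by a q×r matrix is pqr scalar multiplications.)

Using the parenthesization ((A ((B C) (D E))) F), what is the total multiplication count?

45100

(B C): 33×34 by 34×19 → 33×19, cost 33·34·19 = 21318
(D E): 19×11 by 11×22 → 19×22, cost 19·11·22 = 4598
((B C) (D E)): 33×19 by 19×22 → 33×22, cost 33·19·22 = 13794; cumulative 39710
(A ((B C) (D E))): 5×33 by 33×22 → 5×22, cost 5·33·22 = 3630; cumulative 43340
((A ((B C) (D E))) F): 5×22 by 22×16 → 5×16, cost 5·22·16 = 1760; cumulative 45100
Total: 45100 scalar multiplications.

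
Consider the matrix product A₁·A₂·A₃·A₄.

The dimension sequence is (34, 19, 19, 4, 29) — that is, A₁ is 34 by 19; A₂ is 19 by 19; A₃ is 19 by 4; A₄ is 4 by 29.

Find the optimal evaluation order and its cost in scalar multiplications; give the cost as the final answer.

7972

Adjacent pairs: A₁A₂ = 34·19·19 = 12274; A₂A₃ = 19·19·4 = 1444; A₃A₄ = 19·4·29 = 2204.
Length 3: A₁..A₃: k=1: 0+1444+34·19·4=4028; k=2: 12274+0+34·19·4=14858 → min 4028 | A₂..A₄: k=2: 0+2204+19·19·29=12673; k=3: 1444+0+19·4·29=3648 → min 3648.
Length 4: A₁..A₄: k=1: 0+3648+34·19·29=22382; k=2: 12274+2204+34·19·29=33212; k=3: 4028+0+34·4·29=7972 → min 7972.
Optimal parenthesization: ((A₁·(A₂·A₃))·A₄) with cost 7972.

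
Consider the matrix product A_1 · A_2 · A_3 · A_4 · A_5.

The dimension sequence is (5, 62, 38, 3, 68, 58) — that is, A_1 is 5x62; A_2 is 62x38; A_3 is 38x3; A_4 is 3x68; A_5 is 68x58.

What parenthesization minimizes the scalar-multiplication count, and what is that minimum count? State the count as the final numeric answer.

Adjacent pairs: A_1A_2 = 5·62·38 = 11780; A_2A_3 = 62·38·3 = 7068; A_3A_4 = 38·3·68 = 7752; A_4A_5 = 3·68·58 = 11832.
Length 3: A_1..A_3: k=1: 0+7068+5·62·3=7998; k=2: 11780+0+5·38·3=12350 → min 7998 | A_2..A_4: k=2: 0+7752+62·38·68=167960; k=3: 7068+0+62·3·68=19716 → min 19716 | A_3..A_5: k=3: 0+11832+38·3·58=18444; k=4: 7752+0+38·68·58=157624 → min 18444.
Length 4: A_1..A_4: k=1: 0+19716+5·62·68=40796; k=2: 11780+7752+5·38·68=32452; k=3: 7998+0+5·3·68=9018 → min 9018 | A_2..A_5: k=2: 0+18444+62·38·58=155092; k=3: 7068+11832+62·3·58=29688; k=4: 19716+0+62·68·58=264244 → min 29688.
Length 5: A_1..A_5: k=1: 0+29688+5·62·58=47668; k=2: 11780+18444+5·38·58=41244; k=3: 7998+11832+5·3·58=20700; k=4: 9018+0+5·68·58=28738 → min 20700.
Optimal parenthesization: ((A_1 · (A_2 · A_3)) · (A_4 · A_5)) with cost 20700.

20700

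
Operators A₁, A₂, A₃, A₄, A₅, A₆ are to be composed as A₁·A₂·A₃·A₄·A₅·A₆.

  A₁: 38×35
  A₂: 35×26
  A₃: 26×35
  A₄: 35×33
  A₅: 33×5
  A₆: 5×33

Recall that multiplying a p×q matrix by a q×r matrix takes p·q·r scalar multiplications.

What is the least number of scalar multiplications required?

Adjacent pairs: A₁A₂ = 38·35·26 = 34580; A₂A₃ = 35·26·35 = 31850; A₃A₄ = 26·35·33 = 30030; A₄A₅ = 35·33·5 = 5775; A₅A₆ = 33·5·33 = 5445.
Length 3: A₁..A₃: k=1: 0+31850+38·35·35=78400; k=2: 34580+0+38·26·35=69160 → min 69160 | A₂..A₄: k=2: 0+30030+35·26·33=60060; k=3: 31850+0+35·35·33=72275 → min 60060 | A₃..A₅: k=3: 0+5775+26·35·5=10325; k=4: 30030+0+26·33·5=34320 → min 10325 | A₄..A₆: k=4: 0+5445+35·33·33=43560; k=5: 5775+0+35·5·33=11550 → min 11550.
Length 4: A₁..A₄: k=1: 0+60060+38·35·33=103950; k=2: 34580+30030+38·26·33=97214; k=3: 69160+0+38·35·33=113050 → min 97214 | A₂..A₅: k=2: 0+10325+35·26·5=14875; k=3: 31850+5775+35·35·5=43750; k=4: 60060+0+35·33·5=65835 → min 14875 | A₃..A₆: k=3: 0+11550+26·35·33=41580; k=4: 30030+5445+26·33·33=63789; k=5: 10325+0+26·5·33=14615 → min 14615.
Length 5: A₁..A₅: k=1: 0+14875+38·35·5=21525; k=2: 34580+10325+38·26·5=49845; k=3: 69160+5775+38·35·5=81585; k=4: 97214+0+38·33·5=103484 → min 21525 | A₂..A₆: k=2: 0+14615+35·26·33=44645; k=3: 31850+11550+35·35·33=83825; k=4: 60060+5445+35·33·33=103620; k=5: 14875+0+35·5·33=20650 → min 20650.
Length 6: A₁..A₆: k=1: 0+20650+38·35·33=64540; k=2: 34580+14615+38·26·33=81799; k=3: 69160+11550+38·35·33=124600; k=4: 97214+5445+38·33·33=144041; k=5: 21525+0+38·5·33=27795 → min 27795.
Optimal order: ((A₁·(A₂·(A₃·(A₄·A₅))))·A₆) with cost 27795.

27795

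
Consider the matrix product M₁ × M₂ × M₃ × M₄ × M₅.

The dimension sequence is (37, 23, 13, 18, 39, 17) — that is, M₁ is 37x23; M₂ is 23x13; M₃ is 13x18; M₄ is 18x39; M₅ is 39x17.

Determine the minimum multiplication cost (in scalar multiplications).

Adjacent pairs: M₁M₂ = 37·23·13 = 11063; M₂M₃ = 23·13·18 = 5382; M₃M₄ = 13·18·39 = 9126; M₄M₅ = 18·39·17 = 11934.
Length 3: M₁..M₃: k=1: 0+5382+37·23·18=20700; k=2: 11063+0+37·13·18=19721 → min 19721 | M₂..M₄: k=2: 0+9126+23·13·39=20787; k=3: 5382+0+23·18·39=21528 → min 20787 | M₃..M₅: k=3: 0+11934+13·18·17=15912; k=4: 9126+0+13·39·17=17745 → min 15912.
Length 4: M₁..M₄: k=1: 0+20787+37·23·39=53976; k=2: 11063+9126+37·13·39=38948; k=3: 19721+0+37·18·39=45695 → min 38948 | M₂..M₅: k=2: 0+15912+23·13·17=20995; k=3: 5382+11934+23·18·17=24354; k=4: 20787+0+23·39·17=36036 → min 20995.
Length 5: M₁..M₅: k=1: 0+20995+37·23·17=35462; k=2: 11063+15912+37·13·17=35152; k=3: 19721+11934+37·18·17=42977; k=4: 38948+0+37·39·17=63479 → min 35152.
Optimal order: ((M₁ × M₂) × (M₃ × (M₄ × M₅))) with cost 35152.

35152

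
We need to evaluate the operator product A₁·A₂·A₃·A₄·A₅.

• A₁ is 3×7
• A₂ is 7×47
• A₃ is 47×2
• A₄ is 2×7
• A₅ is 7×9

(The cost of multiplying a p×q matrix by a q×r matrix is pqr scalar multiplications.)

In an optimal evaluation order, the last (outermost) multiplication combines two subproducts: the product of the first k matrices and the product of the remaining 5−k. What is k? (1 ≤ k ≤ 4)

3

Adjacent pairs: A₁A₂ = 3·7·47 = 987; A₂A₃ = 7·47·2 = 658; A₃A₄ = 47·2·7 = 658; A₄A₅ = 2·7·9 = 126.
Length 3: A₁..A₃: k=1: 0+658+3·7·2=700; k=2: 987+0+3·47·2=1269 → min 700 | A₂..A₄: k=2: 0+658+7·47·7=2961; k=3: 658+0+7·2·7=756 → min 756 | A₃..A₅: k=3: 0+126+47·2·9=972; k=4: 658+0+47·7·9=3619 → min 972.
Length 4: A₁..A₄: k=1: 0+756+3·7·7=903; k=2: 987+658+3·47·7=2632; k=3: 700+0+3·2·7=742 → min 742 | A₂..A₅: k=2: 0+972+7·47·9=3933; k=3: 658+126+7·2·9=910; k=4: 756+0+7·7·9=1197 → min 910.
Top-level splits: k=1: (A₁..A₁)·(A₂..A₅) → 0+910+3·7·9 = 1099; k=2: (A₁..A₂)·(A₃..A₅) → 987+972+3·47·9 = 3228; k=3: (A₁..A₃)·(A₄..A₅) → 700+126+3·2·9 = 880; k=4: (A₁..A₄)·(A₅..A₅) → 742+0+3·7·9 = 931.
Best split is after A₃, i.e. k = 3.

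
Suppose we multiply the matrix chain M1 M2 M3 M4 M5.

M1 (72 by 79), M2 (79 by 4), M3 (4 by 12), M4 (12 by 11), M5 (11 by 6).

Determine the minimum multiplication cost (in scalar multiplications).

Adjacent pairs: M1M2 = 72·79·4 = 22752; M2M3 = 79·4·12 = 3792; M3M4 = 4·12·11 = 528; M4M5 = 12·11·6 = 792.
Length 3: M1..M3: k=1: 0+3792+72·79·12=72048; k=2: 22752+0+72·4·12=26208 → min 26208 | M2..M4: k=2: 0+528+79·4·11=4004; k=3: 3792+0+79·12·11=14220 → min 4004 | M3..M5: k=3: 0+792+4·12·6=1080; k=4: 528+0+4·11·6=792 → min 792.
Length 4: M1..M4: k=1: 0+4004+72·79·11=66572; k=2: 22752+528+72·4·11=26448; k=3: 26208+0+72·12·11=35712 → min 26448 | M2..M5: k=2: 0+792+79·4·6=2688; k=3: 3792+792+79·12·6=10272; k=4: 4004+0+79·11·6=9218 → min 2688.
Length 5: M1..M5: k=1: 0+2688+72·79·6=36816; k=2: 22752+792+72·4·6=25272; k=3: 26208+792+72·12·6=32184; k=4: 26448+0+72·11·6=31200 → min 25272.
Optimal order: ((M1 M2) ((M3 M4) M5)) with cost 25272.

25272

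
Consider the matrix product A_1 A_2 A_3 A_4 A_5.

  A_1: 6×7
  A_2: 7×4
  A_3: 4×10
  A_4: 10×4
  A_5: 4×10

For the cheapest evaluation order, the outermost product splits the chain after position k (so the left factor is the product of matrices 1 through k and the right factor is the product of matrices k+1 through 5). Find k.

4

Adjacent pairs: A_1A_2 = 6·7·4 = 168; A_2A_3 = 7·4·10 = 280; A_3A_4 = 4·10·4 = 160; A_4A_5 = 10·4·10 = 400.
Length 3: A_1..A_3: k=1: 0+280+6·7·10=700; k=2: 168+0+6·4·10=408 → min 408 | A_2..A_4: k=2: 0+160+7·4·4=272; k=3: 280+0+7·10·4=560 → min 272 | A_3..A_5: k=3: 0+400+4·10·10=800; k=4: 160+0+4·4·10=320 → min 320.
Length 4: A_1..A_4: k=1: 0+272+6·7·4=440; k=2: 168+160+6·4·4=424; k=3: 408+0+6·10·4=648 → min 424 | A_2..A_5: k=2: 0+320+7·4·10=600; k=3: 280+400+7·10·10=1380; k=4: 272+0+7·4·10=552 → min 552.
Top-level splits: k=1: (A_1..A_1)·(A_2..A_5) → 0+552+6·7·10 = 972; k=2: (A_1..A_2)·(A_3..A_5) → 168+320+6·4·10 = 728; k=3: (A_1..A_3)·(A_4..A_5) → 408+400+6·10·10 = 1408; k=4: (A_1..A_4)·(A_5..A_5) → 424+0+6·4·10 = 664.
Best split is after A_4, i.e. k = 4.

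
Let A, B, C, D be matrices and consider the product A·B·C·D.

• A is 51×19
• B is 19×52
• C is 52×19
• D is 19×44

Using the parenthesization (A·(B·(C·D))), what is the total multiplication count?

129580

(C·D): 52×19 by 19×44 → 52×44, cost 52·19·44 = 43472
(B·(C·D)): 19×52 by 52×44 → 19×44, cost 19·52·44 = 43472; cumulative 86944
(A·(B·(C·D))): 51×19 by 19×44 → 51×44, cost 51·19·44 = 42636; cumulative 129580
Total: 129580 scalar multiplications.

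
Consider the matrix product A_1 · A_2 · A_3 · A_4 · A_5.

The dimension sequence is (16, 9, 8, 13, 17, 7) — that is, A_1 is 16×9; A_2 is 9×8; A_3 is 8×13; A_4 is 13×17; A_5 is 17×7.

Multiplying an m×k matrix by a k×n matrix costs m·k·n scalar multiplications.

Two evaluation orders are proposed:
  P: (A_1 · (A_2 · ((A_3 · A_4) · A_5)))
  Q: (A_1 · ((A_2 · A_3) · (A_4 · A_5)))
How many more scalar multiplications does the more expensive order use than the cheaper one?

Order P = (A_1 · (A_2 · ((A_3 · A_4) · A_5))): (A_3 · A_4): 8×13 by 13×17 → 8×17, cost 8·13·17 = 1768; ((A_3 · A_4) · A_5): 8×17 by 17×7 → 8×7, cost 8·17·7 = 952; cumulative 2720; (A_2 · ((A_3 · A_4) · A_5)): 9×8 by 8×7 → 9×7, cost 9·8·7 = 504; cumulative 3224; (A_1 · (A_2 · ((A_3 · A_4) · A_5))): 16×9 by 9×7 → 16×7, cost 16·9·7 = 1008; cumulative 4232. Total 4232.
Order Q = (A_1 · ((A_2 · A_3) · (A_4 · A_5))): (A_2 · A_3): 9×8 by 8×13 → 9×13, cost 9·8·13 = 936; (A_4 · A_5): 13×17 by 17×7 → 13×7, cost 13·17·7 = 1547; ((A_2 · A_3) · (A_4 · A_5)): 9×13 by 13×7 → 9×7, cost 9·13·7 = 819; cumulative 3302; (A_1 · ((A_2 · A_3) · (A_4 · A_5))): 16×9 by 9×7 → 16×7, cost 16·9·7 = 1008; cumulative 4310. Total 4310.
Difference: |4232 − 4310| = 78.

78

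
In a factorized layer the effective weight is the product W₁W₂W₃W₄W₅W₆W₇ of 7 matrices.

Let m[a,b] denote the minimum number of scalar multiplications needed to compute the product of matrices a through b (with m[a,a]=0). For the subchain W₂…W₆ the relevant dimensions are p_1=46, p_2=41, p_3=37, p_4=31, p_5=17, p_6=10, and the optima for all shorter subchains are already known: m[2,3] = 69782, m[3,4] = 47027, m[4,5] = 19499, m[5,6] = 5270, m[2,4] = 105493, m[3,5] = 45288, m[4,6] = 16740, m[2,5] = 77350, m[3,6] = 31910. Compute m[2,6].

50770

m[2,6] = min over k∈[2,5] of m[2,k]+m[k+1,6]+p_{1}·p_k·p_{6}.
k=2: 0 + 31910 + 46·41·10 = 50770; k=3: 69782 + 16740 + 46·37·10 = 103542; k=4: 105493 + 5270 + 46·31·10 = 125023; k=5: 77350 + 0 + 46·17·10 = 85170.
Minimum: 50770 at k=2.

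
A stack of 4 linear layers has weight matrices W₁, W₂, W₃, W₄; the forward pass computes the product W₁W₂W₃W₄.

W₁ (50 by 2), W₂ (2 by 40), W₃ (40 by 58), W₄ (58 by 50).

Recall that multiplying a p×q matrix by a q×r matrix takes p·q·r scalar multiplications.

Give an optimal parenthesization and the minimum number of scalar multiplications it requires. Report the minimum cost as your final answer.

15440

Adjacent pairs: W₁W₂ = 50·2·40 = 4000; W₂W₃ = 2·40·58 = 4640; W₃W₄ = 40·58·50 = 116000.
Length 3: W₁..W₃: k=1: 0+4640+50·2·58=10440; k=2: 4000+0+50·40·58=120000 → min 10440 | W₂..W₄: k=2: 0+116000+2·40·50=120000; k=3: 4640+0+2·58·50=10440 → min 10440.
Length 4: W₁..W₄: k=1: 0+10440+50·2·50=15440; k=2: 4000+116000+50·40·50=220000; k=3: 10440+0+50·58·50=155440 → min 15440.
Optimal parenthesization: (W₁((W₂W₃)W₄)) with cost 15440.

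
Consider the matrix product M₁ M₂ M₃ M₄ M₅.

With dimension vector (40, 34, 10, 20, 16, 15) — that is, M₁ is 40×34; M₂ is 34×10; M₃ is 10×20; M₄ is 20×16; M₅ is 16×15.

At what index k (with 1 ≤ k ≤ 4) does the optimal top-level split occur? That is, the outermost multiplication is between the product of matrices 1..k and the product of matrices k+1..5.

2

Adjacent pairs: M₁M₂ = 40·34·10 = 13600; M₂M₃ = 34·10·20 = 6800; M₃M₄ = 10·20·16 = 3200; M₄M₅ = 20·16·15 = 4800.
Length 3: M₁..M₃: k=1: 0+6800+40·34·20=34000; k=2: 13600+0+40·10·20=21600 → min 21600 | M₂..M₄: k=2: 0+3200+34·10·16=8640; k=3: 6800+0+34·20·16=17680 → min 8640 | M₃..M₅: k=3: 0+4800+10·20·15=7800; k=4: 3200+0+10·16·15=5600 → min 5600.
Length 4: M₁..M₄: k=1: 0+8640+40·34·16=30400; k=2: 13600+3200+40·10·16=23200; k=3: 21600+0+40·20·16=34400 → min 23200 | M₂..M₅: k=2: 0+5600+34·10·15=10700; k=3: 6800+4800+34·20·15=21800; k=4: 8640+0+34·16·15=16800 → min 10700.
Top-level splits: k=1: (M₁..M₁)·(M₂..M₅) → 0+10700+40·34·15 = 31100; k=2: (M₁..M₂)·(M₃..M₅) → 13600+5600+40·10·15 = 25200; k=3: (M₁..M₃)·(M₄..M₅) → 21600+4800+40·20·15 = 38400; k=4: (M₁..M₄)·(M₅..M₅) → 23200+0+40·16·15 = 32800.
Best split is after M₂, i.e. k = 2.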